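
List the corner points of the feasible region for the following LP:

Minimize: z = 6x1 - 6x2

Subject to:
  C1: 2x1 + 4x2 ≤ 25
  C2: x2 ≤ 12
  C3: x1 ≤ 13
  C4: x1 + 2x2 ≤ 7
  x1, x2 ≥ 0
Each vertex is the intersection of two constraint boundaries that also satisfies all remaining constraints:
  x1 = 0 and x2 = 0 → (0, 0)
  x1 + 2x2 = 7 and x2 = 0 → (7, 0)
  x1 + 2x2 = 7 and x1 = 0 → (0, 3.5)

Vertices: (0, 0), (7, 0), (0, 3.5)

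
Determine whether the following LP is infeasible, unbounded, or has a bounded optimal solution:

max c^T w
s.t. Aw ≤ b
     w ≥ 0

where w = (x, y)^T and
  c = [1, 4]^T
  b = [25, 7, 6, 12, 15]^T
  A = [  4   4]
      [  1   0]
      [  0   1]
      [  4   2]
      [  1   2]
The point (0, 6) satisfies every constraint, so the LP is feasible; the constraints give x ≤ 7 and y ≤ 6, which with x, y ≥ 0 keep the feasible region inside a bounded box. A feasible, bounded LP attains a finite optimum at a vertex.

Evaluating z = x + 4y at each vertex:
  (0, 0): z = 0
  (3, 0): z = 3
  (0, 6): z = 24

The LP has an optimal solution: (0, 6) with z = 24.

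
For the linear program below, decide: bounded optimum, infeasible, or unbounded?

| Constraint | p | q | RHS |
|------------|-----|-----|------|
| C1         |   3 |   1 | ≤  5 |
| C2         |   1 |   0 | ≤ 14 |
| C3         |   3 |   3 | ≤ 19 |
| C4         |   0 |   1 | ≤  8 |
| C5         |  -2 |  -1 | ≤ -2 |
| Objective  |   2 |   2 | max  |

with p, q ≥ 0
The point (0, 5) satisfies every constraint, so the LP is feasible; the constraints give p ≤ 14 and q ≤ 8, which with p, q ≥ 0 keep the feasible region inside a bounded box. A feasible, bounded LP attains a finite optimum at a vertex.

Evaluating z = 2p + 2q at each vertex:
  (1, 0): z = 2
  (1.667, 0): z = 3.333
  (0, 5): z = 10
  (0, 2): z = 4

Bounded optimum: z* = 10 at (0, 5).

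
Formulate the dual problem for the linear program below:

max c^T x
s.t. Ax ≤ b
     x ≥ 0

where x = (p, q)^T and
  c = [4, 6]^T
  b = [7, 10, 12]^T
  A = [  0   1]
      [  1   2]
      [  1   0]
Minimize: z = 7y1 + 10y2 + 12y3

Subject to:
  C1: -y2 - y3 ≤ -4
  C2: -y1 - 2y2 ≤ -6
  y1, y2, y3 ≥ 0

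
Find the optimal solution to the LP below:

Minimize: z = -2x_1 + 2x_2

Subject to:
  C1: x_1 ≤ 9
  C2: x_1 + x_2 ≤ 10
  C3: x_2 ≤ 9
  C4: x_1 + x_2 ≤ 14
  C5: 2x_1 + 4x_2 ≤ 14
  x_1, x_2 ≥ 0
x_1 = 7, x_2 = 0, z = -14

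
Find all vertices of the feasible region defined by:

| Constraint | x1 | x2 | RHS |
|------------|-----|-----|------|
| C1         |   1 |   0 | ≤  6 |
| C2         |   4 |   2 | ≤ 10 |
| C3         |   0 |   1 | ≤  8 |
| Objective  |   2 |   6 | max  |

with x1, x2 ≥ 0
Each vertex is the intersection of two constraint boundaries that also satisfies all remaining constraints:
  x1 = 0 and x2 = 0 → (0, 0)
  4x1 + 2x2 = 10 and x2 = 0 → (2.5, 0)
  4x1 + 2x2 = 10 and x1 = 0 → (0, 5)

Vertices: (0, 0), (2.5, 0), (0, 5)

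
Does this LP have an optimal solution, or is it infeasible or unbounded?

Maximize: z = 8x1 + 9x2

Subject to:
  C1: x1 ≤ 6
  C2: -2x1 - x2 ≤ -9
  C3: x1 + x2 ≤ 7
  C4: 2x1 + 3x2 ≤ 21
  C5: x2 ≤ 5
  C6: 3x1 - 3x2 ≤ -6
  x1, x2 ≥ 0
The point (2, 5) satisfies every constraint, so the LP is feasible; the constraints give x1 ≤ 6 and x2 ≤ 5, which with x1, x2 ≥ 0 keep the feasible region inside a bounded box. A feasible, bounded LP attains a finite optimum at a vertex.

Evaluating z = 8x1 + 9x2 at each vertex:
  (2.333, 4.333): z = 57.67
  (2.5, 4.5): z = 60.5
  (2, 5): z = 61

The LP has an optimal solution: (2, 5) with z = 61.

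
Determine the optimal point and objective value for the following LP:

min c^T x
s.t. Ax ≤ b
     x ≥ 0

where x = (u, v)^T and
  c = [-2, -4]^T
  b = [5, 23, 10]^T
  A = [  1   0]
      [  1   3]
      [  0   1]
u = 5, v = 6, z = -34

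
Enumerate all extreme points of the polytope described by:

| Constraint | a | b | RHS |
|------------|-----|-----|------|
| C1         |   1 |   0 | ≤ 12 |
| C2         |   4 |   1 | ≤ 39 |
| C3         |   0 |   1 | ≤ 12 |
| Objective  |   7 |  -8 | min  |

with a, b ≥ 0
Each vertex is the intersection of two constraint boundaries that also satisfies all remaining constraints:
  a = 0 and b = 0 → (0, 0)
  4a + b = 39 and b = 0 → (9.75, 0)
  4a + b = 39 and b = 12 → (6.75, 12)
  b = 12 and a = 0 → (0, 12)

Vertices: (0, 0), (9.75, 0), (6.75, 12), (0, 12)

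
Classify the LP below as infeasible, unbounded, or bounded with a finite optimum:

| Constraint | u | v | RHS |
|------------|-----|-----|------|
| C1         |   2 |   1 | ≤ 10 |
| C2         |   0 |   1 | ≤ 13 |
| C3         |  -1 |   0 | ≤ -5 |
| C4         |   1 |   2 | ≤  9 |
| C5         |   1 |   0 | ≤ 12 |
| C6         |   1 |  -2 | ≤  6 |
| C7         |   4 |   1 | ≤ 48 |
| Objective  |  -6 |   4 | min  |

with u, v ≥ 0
The point (5, 0) satisfies every constraint, so the LP is feasible; the constraints give u ≤ 12 and v ≤ 13, which with u, v ≥ 0 keep the feasible region inside a bounded box. A feasible, bounded LP attains a finite optimum at a vertex.

Bounded optimum: z* = -30 at (5, 0).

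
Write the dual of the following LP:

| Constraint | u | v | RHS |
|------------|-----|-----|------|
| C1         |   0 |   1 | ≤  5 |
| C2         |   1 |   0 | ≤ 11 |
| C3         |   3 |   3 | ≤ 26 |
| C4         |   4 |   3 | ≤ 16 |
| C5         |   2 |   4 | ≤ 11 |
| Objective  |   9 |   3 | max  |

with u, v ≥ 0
Minimize: z = 5y1 + 11y2 + 26y3 + 16y4 + 11y5

Subject to:
  C1: -y2 - 3y3 - 4y4 - 2y5 ≤ -9
  C2: -y1 - 3y3 - 3y4 - 4y5 ≤ -3
  y1, y2, y3, y4, y5 ≥ 0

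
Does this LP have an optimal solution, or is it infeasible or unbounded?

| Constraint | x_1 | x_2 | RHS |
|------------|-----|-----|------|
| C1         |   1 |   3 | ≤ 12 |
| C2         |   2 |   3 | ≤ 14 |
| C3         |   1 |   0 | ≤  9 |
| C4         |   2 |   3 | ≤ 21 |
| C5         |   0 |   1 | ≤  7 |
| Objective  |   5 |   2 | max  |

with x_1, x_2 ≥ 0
The point (7, 0) satisfies every constraint, so the LP is feasible; the constraints give x_1 ≤ 9 and x_2 ≤ 7, which with x_1, x_2 ≥ 0 keep the feasible region inside a bounded box. A feasible, bounded LP attains a finite optimum at a vertex.

Evaluating z = 5x_1 + 2x_2 at each vertex:
  (0, 0): z = 0
  (7, 0): z = 35
  (2, 3.333): z = 16.67
  (0, 4): z = 8

The LP has an optimal solution: (7, 0) with z = 35.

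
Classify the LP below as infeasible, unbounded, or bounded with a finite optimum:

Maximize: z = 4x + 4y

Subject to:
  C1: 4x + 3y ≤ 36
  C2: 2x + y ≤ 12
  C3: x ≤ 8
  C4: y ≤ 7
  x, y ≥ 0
The point (2.5, 7) satisfies every constraint, so the LP is feasible; the constraints give x ≤ 8 and y ≤ 7, which with x, y ≥ 0 keep the feasible region inside a bounded box. A feasible, bounded LP attains a finite optimum at a vertex.

Evaluating z = 4x + 4y at each vertex:
  (0, 0): z = 0
  (6, 0): z = 24
  (2.5, 7): z = 38
  (0, 7): z = 28

Feasible with finite optimum z* = 38 at (2.5, 7).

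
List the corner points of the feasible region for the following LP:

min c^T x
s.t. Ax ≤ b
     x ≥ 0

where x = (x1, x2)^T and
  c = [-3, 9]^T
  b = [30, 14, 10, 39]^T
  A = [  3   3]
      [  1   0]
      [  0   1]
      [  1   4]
Each vertex is the intersection of two constraint boundaries that also satisfies all remaining constraints:
  x1 = 0 and x2 = 0 → (0, 0)
  3x1 + 3x2 = 30 and x2 = 0 → (10, 0)
  3x1 + 3x2 = 30 and x1 + 4x2 = 39 → (0.3333, 9.667)
  x1 + 4x2 = 39 and x1 = 0 → (0, 9.75)

Vertices: (0, 0), (10, 0), (0.3333, 9.667), (0, 9.75)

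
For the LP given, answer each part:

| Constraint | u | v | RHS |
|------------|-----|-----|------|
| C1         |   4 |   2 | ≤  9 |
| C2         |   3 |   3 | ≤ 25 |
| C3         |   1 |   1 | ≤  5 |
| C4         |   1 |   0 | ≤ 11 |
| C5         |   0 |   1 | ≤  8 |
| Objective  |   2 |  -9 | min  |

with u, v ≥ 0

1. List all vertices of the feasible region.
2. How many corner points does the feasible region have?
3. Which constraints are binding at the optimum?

1. (0, 0), (2.25, 0), (0, 4.5)
2. 3
3. C1, u ≥ 0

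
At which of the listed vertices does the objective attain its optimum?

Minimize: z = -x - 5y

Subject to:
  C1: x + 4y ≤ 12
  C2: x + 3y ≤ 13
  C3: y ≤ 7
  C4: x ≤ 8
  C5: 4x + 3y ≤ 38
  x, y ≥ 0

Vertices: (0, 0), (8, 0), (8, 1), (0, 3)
Evaluating z = -x - 5y at each vertex:
  (0, 0): z = 0
  (8, 0): z = -8
  (8, 1): z = -13
  (0, 3): z = -15

The smallest value is z = -15, attained at (0, 3).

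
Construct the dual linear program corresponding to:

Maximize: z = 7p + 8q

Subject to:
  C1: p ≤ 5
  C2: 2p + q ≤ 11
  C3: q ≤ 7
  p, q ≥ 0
Minimize: z = 5y1 + 11y2 + 7y3

Subject to:
  C1: -y1 - 2y2 ≤ -7
  C2: -y2 - y3 ≤ -8
  y1, y2, y3 ≥ 0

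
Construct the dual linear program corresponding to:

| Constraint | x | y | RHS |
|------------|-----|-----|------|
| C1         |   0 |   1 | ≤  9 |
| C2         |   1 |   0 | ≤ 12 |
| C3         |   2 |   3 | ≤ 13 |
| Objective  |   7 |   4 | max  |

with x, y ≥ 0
Minimize: z = 9y1 + 12y2 + 13y3

Subject to:
  C1: -y2 - 2y3 ≤ -7
  C2: -y1 - 3y3 ≤ -4
  y1, y2, y3 ≥ 0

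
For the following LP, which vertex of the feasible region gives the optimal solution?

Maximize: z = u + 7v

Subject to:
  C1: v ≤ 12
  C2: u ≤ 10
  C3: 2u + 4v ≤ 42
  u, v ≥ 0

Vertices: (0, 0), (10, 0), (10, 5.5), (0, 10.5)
Evaluating z = u + 7v at each vertex:
  (0, 0): z = 0
  (10, 0): z = 10
  (10, 5.5): z = 48.5
  (0, 10.5): z = 73.5

The largest value is z = 73.5, attained at (0, 10.5).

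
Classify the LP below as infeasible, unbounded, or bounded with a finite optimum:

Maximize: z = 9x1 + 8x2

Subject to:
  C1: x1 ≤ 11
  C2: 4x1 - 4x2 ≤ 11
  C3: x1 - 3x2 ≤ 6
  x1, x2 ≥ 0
Feasible point: (0, 0) satisfies every constraint, so the LP is feasible.
Direction d = (0, 1): for each constraint row a, a·d ≤ 0 —
  (1)(0) + (0)(1) = 0 ≤ 0
  (4)(0) + (-4)(1) = -4 ≤ 0
  (1)(0) + (-3)(1) = -3 ≤ 0
and d ≥ 0, so (0, 0) + t·d stays feasible for every t ≥ 0. Along this ray z = 9x1 + 8x2 changes by 8 per unit t, so z → +∞.

The LP is unbounded; z can be made arbitrarily large.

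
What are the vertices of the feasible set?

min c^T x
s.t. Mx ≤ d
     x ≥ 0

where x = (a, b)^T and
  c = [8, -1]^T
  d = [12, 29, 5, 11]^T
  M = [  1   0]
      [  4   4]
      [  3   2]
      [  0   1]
Each vertex is the intersection of two constraint boundaries that also satisfies all remaining constraints:
  a = 0 and b = 0 → (0, 0)
  3a + 2b = 5 and b = 0 → (1.667, 0)
  3a + 2b = 5 and a = 0 → (0, 2.5)

Vertices: (0, 0), (1.667, 0), (0, 2.5)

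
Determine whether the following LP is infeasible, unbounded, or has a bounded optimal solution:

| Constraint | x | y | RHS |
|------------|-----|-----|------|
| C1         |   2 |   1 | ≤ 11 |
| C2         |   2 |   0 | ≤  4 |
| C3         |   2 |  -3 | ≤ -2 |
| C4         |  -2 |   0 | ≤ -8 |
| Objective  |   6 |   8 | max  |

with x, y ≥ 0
C2 requires 2x ≤ 4, while C4 (-2x ≤ -8) is equivalent to 2x ≥ 8. Together they would need 8 ≤ 2x ≤ 4, which is impossible since 8 > 4. No point satisfies all constraints.

The feasible region is empty; the LP is infeasible.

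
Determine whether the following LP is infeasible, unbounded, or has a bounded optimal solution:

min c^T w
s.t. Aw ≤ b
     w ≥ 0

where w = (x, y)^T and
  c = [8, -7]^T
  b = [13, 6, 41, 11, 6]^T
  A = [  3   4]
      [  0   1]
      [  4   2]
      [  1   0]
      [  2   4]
The point (0, 1.5) satisfies every constraint, so the LP is feasible; the constraints give x ≤ 11 and y ≤ 6, which with x, y ≥ 0 keep the feasible region inside a bounded box. A feasible, bounded LP attains a finite optimum at a vertex.

Evaluating z = 8x - 7y at each vertex:
  (0, 0): z = 0
  (3, 0): z = 24
  (0, 1.5): z = -10.5

Feasible with finite optimum z* = -10.5 at (0, 1.5).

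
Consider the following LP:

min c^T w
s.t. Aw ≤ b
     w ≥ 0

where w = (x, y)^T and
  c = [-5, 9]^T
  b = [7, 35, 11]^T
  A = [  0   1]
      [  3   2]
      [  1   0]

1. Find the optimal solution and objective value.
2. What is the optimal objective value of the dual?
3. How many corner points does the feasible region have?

1. x = 11, y = 0, z = -55
2. -55 (by strong duality, equal to the primal optimum)
3. 5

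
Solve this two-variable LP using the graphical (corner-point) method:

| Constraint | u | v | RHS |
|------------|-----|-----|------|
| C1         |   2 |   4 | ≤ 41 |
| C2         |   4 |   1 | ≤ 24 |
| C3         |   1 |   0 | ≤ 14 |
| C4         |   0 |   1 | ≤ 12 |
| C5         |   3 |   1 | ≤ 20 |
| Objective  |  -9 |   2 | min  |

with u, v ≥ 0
Each vertex is the intersection of two constraint boundaries that also satisfies all remaining constraints:
  u = 0 and v = 0 → (0, 0)
  4u + v = 24 and v = 0 → (6, 0)
  4u + v = 24 and 3u + v = 20 → (4, 8)
  2u + 4v = 41 and 3u + v = 20 → (3.9, 8.3)
  2u + 4v = 41 and u = 0 → (0, 10.25)

Evaluating z = -9u + 2v at each vertex:
  (0, 0): z = 0
  (6, 0): z = -54
  (4, 8): z = -20
  (3.9, 8.3): z = -18.5
  (0, 10.25): z = 20.5

The minimum is at (6, 0) with z = -54.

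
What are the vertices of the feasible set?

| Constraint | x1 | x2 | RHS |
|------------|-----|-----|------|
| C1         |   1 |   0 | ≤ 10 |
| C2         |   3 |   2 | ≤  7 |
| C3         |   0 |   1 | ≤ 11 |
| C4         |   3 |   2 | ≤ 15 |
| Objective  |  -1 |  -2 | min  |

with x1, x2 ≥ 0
Each vertex is the intersection of two constraint boundaries that also satisfies all remaining constraints:
  x1 = 0 and x2 = 0 → (0, 0)
  3x1 + 2x2 = 7 and x2 = 0 → (2.333, 0)
  3x1 + 2x2 = 7 and x1 = 0 → (0, 3.5)

Vertices: (0, 0), (2.333, 0), (0, 3.5)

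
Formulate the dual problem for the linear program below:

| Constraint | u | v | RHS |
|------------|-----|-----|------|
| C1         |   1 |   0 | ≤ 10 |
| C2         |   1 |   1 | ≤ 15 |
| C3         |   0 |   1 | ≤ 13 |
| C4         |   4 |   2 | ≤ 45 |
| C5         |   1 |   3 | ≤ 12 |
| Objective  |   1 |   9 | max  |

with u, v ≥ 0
Minimize: z = 10y1 + 15y2 + 13y3 + 45y4 + 12y5

Subject to:
  C1: -y1 - y2 - 4y4 - y5 ≤ -1
  C2: -y2 - y3 - 2y4 - 3y5 ≤ -9
  y1, y2, y3, y4, y5 ≥ 0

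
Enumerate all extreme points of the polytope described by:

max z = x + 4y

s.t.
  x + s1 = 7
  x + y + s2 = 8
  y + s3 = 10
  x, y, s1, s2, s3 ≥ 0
Each vertex is the intersection of two constraint boundaries that also satisfies all remaining constraints:
  x = 0 and y = 0 → (0, 0)
  x = 7 and y = 0 → (7, 0)
  x = 7 and x + y = 8 → (7, 1)
  x + y = 8 and x = 0 → (0, 8)

Vertices: (0, 0), (7, 0), (7, 1), (0, 8)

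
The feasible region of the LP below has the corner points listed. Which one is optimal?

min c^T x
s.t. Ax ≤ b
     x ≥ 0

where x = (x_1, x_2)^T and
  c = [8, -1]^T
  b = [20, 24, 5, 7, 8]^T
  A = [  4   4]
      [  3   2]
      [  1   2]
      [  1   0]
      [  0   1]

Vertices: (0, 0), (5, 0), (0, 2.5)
Evaluating z = 8x_1 - x_2 at each vertex:
  (0, 0): z = 0
  (5, 0): z = 40
  (0, 2.5): z = -2.5

The smallest value is z = -2.5, attained at (0, 2.5).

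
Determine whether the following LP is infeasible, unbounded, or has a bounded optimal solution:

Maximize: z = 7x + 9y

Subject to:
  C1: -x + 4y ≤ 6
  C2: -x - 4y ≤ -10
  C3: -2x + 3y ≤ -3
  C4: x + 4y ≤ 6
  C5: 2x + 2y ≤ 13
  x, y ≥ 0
C4 requires x + 4y ≤ 6, while C2 (-x - 4y ≤ -10) is equivalent to x + 4y ≥ 10. Together they would need 10 ≤ x + 4y ≤ 6, which is impossible since 10 > 6. No point satisfies all constraints.

Infeasible — the constraint set is empty.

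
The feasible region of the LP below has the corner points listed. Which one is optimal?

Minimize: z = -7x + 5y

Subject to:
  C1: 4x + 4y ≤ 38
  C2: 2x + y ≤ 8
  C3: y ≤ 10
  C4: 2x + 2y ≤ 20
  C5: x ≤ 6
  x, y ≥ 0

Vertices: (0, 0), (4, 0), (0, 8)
(4, 0) with z = -28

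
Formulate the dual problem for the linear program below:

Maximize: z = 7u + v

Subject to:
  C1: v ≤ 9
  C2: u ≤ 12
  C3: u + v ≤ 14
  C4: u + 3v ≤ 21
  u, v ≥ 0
Minimize: z = 9y1 + 12y2 + 14y3 + 21y4

Subject to:
  C1: -y2 - y3 - y4 ≤ -7
  C2: -y1 - y3 - 3y4 ≤ -1
  y1, y2, y3, y4 ≥ 0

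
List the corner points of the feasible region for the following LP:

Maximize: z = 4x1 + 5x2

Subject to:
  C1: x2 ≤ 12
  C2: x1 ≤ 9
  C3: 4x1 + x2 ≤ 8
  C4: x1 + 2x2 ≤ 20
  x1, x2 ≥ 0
Each vertex is the intersection of two constraint boundaries that also satisfies all remaining constraints:
  x1 = 0 and x2 = 0 → (0, 0)
  4x1 + x2 = 8 and x2 = 0 → (2, 0)
  4x1 + x2 = 8 and x1 = 0 → (0, 8)

Vertices: (0, 0), (2, 0), (0, 8)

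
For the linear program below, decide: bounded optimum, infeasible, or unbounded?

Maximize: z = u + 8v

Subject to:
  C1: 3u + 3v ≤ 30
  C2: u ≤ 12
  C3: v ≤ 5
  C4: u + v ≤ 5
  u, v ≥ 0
The point (0, 5) satisfies every constraint, so the LP is feasible; the constraints give u ≤ 12 and v ≤ 5, which with u, v ≥ 0 keep the feasible region inside a bounded box. A feasible, bounded LP attains a finite optimum at a vertex.

Evaluating z = u + 8v at each vertex:
  (0, 0): z = 0
  (5, 0): z = 5
  (0, 5): z = 40

Feasible with finite optimum z* = 40 at (0, 5).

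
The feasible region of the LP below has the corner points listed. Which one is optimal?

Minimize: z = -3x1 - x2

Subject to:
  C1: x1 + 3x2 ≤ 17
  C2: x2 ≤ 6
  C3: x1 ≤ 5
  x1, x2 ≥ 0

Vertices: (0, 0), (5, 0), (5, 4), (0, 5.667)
Evaluating z = -3x1 - x2 at each vertex:
  (0, 0): z = 0
  (5, 0): z = -15
  (5, 4): z = -19
  (0, 5.667): z = -5.667

The smallest value is z = -19, attained at (5, 4).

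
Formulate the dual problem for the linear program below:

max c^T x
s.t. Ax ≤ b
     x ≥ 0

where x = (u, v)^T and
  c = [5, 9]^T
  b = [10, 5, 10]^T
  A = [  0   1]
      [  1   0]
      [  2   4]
Minimize: z = 10y1 + 5y2 + 10y3

Subject to:
  C1: -y2 - 2y3 ≤ -5
  C2: -y1 - 4y3 ≤ -9
  y1, y2, y3 ≥ 0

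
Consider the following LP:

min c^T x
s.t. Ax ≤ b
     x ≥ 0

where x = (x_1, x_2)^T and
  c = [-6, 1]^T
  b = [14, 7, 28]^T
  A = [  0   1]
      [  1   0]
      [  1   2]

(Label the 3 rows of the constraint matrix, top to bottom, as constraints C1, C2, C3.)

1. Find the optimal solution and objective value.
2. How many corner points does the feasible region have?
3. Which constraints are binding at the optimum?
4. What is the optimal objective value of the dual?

1. x_1 = 7, x_2 = 0, z = -42
2. 4
3. C2, x_2 ≥ 0
4. -42 (by strong duality, equal to the primal optimum)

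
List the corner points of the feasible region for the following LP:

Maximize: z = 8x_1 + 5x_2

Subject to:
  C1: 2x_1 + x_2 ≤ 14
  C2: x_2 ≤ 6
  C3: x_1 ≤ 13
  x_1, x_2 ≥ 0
Each vertex is the intersection of two constraint boundaries that also satisfies all remaining constraints:
  x_1 = 0 and x_2 = 0 → (0, 0)
  2x_1 + x_2 = 14 and x_2 = 0 → (7, 0)
  2x_1 + x_2 = 14 and x_2 = 6 → (4, 6)
  x_2 = 6 and x_1 = 0 → (0, 6)

Vertices: (0, 0), (7, 0), (4, 6), (0, 6)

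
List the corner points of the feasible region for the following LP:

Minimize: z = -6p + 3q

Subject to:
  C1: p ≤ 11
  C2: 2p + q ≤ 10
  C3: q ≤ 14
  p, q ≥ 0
Each vertex is the intersection of two constraint boundaries that also satisfies all remaining constraints:
  p = 0 and q = 0 → (0, 0)
  2p + q = 10 and q = 0 → (5, 0)
  2p + q = 10 and p = 0 → (0, 10)

Vertices: (0, 0), (5, 0), (0, 10)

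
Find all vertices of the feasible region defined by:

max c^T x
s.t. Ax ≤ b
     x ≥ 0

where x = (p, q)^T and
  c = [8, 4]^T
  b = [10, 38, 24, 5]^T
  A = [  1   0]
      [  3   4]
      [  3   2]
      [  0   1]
Each vertex is the intersection of two constraint boundaries that also satisfies all remaining constraints:
  p = 0 and q = 0 → (0, 0)
  3p + 2q = 24 and q = 0 → (8, 0)
  3p + 2q = 24 and q = 5 → (4.667, 5)
  q = 5 and p = 0 → (0, 5)

Vertices: (0, 0), (8, 0), (4.667, 5), (0, 5)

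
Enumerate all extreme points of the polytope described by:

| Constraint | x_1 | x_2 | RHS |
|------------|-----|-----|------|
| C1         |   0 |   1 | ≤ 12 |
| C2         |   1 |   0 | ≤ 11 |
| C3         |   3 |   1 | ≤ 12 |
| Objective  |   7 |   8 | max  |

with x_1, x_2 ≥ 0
Each vertex is the intersection of two constraint boundaries that also satisfies all remaining constraints:
  x_1 = 0 and x_2 = 0 → (0, 0)
  3x_1 + x_2 = 12 and x_2 = 0 → (4, 0)
  x_2 = 12 and 3x_1 + x_2 = 12 → (0, 12)

Vertices: (0, 0), (4, 0), (0, 12)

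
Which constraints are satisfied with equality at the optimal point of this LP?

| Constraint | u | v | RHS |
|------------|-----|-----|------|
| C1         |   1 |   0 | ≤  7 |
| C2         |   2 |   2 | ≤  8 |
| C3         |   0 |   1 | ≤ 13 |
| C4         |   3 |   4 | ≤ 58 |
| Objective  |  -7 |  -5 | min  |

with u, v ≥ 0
Optimal: u = 4, v = 0
Binding: C2, v ≥ 0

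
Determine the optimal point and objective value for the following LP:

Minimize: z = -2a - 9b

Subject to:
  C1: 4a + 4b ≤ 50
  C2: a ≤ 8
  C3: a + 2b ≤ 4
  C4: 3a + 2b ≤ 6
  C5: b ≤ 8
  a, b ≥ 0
Each vertex is the intersection of two constraint boundaries that also satisfies all remaining constraints:
  a = 0 and b = 0 → (0, 0)
  3a + 2b = 6 and b = 0 → (2, 0)
  a + 2b = 4 and 3a + 2b = 6 → (1, 1.5)
  a + 2b = 4 and a = 0 → (0, 2)

Evaluating z = -2a - 9b at each vertex:
  (0, 0): z = 0
  (2, 0): z = -4
  (1, 1.5): z = -15.5
  (0, 2): z = -18

The minimum is at (0, 2) with z = -18.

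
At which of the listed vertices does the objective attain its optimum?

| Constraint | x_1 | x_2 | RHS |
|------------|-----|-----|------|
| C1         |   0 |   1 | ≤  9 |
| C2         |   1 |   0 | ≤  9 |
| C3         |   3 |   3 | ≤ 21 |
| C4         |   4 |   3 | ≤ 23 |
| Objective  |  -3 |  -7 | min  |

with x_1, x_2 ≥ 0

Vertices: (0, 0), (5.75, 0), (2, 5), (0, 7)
(0, 7) with z = -49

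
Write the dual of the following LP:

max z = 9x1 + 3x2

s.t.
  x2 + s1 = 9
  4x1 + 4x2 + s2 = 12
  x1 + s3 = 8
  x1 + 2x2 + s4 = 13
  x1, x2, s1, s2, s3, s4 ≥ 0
Minimize: z = 9y1 + 12y2 + 8y3 + 13y4

Subject to:
  C1: -4y2 - y3 - y4 ≤ -9
  C2: -y1 - 4y2 - 2y4 ≤ -3
  y1, y2, y3, y4 ≥ 0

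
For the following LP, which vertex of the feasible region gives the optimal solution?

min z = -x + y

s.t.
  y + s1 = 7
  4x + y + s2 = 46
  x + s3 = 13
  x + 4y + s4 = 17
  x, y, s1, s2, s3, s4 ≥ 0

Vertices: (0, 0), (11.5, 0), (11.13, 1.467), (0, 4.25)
(11.5, 0) with z = -11.5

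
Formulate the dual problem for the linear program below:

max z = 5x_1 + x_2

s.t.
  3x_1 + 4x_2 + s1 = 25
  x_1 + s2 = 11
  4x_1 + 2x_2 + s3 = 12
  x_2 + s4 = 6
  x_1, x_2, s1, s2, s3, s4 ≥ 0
Minimize: z = 25y1 + 11y2 + 12y3 + 6y4

Subject to:
  C1: -3y1 - y2 - 4y3 ≤ -5
  C2: -4y1 - 2y3 - y4 ≤ -1
  y1, y2, y3, y4 ≥ 0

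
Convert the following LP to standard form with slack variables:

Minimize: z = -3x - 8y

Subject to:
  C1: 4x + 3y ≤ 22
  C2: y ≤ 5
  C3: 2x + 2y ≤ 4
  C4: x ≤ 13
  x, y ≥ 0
min z = -3x - 8y

s.t.
  4x + 3y + s1 = 22
  y + s2 = 5
  2x + 2y + s3 = 4
  x + s4 = 13
  x, y, s1, s2, s3, s4 ≥ 0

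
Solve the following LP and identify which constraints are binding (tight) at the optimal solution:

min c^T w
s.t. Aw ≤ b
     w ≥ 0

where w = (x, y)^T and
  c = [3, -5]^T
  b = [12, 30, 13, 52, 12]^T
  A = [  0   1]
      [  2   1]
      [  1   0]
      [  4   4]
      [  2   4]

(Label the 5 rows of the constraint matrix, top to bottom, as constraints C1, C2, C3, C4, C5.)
Optimal: x = 0, y = 3
Slack at optimum:
  C1: slack = 9
  C2: slack = 27
  C3: slack = 13
  C4: slack = 40
  C5: slack = 0 (binding)
  x ≥ 0: x = 0 (binding)
  y ≥ 0: y = 3
Binding constraints: C5, x ≥ 0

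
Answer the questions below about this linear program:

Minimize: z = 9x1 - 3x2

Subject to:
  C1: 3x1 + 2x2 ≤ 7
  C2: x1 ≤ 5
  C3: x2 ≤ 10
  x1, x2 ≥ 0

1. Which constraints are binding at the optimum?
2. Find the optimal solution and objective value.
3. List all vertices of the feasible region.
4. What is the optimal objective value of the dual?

1. C1, x1 ≥ 0
2. x1 = 0, x2 = 3.5, z = -10.5
3. (0, 0), (2.333, 0), (0, 3.5)
4. -10.5 (by strong duality, equal to the primal optimum)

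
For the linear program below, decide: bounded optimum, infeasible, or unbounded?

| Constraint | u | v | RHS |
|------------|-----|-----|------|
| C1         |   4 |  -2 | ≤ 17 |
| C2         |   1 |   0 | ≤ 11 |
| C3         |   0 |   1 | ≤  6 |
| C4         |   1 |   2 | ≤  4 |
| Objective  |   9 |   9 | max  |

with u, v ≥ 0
The point (4, 0) satisfies every constraint, so the LP is feasible; the constraints give u ≤ 11 and v ≤ 6, which with u, v ≥ 0 keep the feasible region inside a bounded box. A feasible, bounded LP attains a finite optimum at a vertex.

Evaluating z = 9u + 9v at each vertex:
  (0, 0): z = 0
  (4, 0): z = 36
  (0, 2): z = 18

Bounded optimum: z* = 36 at (4, 0).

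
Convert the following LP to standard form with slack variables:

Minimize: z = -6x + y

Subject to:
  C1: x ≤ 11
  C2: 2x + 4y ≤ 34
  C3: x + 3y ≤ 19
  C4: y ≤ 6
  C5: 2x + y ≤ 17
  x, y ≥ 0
min z = -6x + y

s.t.
  x + s1 = 11
  2x + 4y + s2 = 34
  x + 3y + s3 = 19
  y + s4 = 6
  2x + y + s5 = 17
  x, y, s1, s2, s3, s4, s5 ≥ 0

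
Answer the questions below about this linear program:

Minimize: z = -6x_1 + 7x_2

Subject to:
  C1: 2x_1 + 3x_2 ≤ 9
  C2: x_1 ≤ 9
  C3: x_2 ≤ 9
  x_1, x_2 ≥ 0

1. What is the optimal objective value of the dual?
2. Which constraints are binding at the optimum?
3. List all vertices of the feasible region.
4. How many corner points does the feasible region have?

1. -27 (by strong duality, equal to the primal optimum)
2. C1, x_2 ≥ 0
3. (0, 0), (4.5, 0), (0, 3)
4. 3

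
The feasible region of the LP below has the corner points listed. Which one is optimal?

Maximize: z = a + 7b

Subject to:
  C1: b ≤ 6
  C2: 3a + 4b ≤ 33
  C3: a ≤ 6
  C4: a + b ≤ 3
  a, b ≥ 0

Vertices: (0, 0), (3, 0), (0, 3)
(0, 3) with z = 21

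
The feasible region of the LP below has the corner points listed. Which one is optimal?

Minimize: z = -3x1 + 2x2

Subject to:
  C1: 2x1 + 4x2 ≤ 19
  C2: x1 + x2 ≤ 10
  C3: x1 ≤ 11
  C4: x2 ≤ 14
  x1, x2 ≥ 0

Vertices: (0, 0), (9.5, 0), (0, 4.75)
Evaluating z = -3x1 + 2x2 at each vertex:
  (0, 0): z = 0
  (9.5, 0): z = -28.5
  (0, 4.75): z = 9.5

The smallest value is z = -28.5, attained at (9.5, 0).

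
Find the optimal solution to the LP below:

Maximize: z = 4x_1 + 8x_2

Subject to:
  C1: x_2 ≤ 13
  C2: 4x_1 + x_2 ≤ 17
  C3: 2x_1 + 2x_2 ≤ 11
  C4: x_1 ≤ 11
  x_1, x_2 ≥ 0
Each vertex is the intersection of two constraint boundaries that also satisfies all remaining constraints:
  x_1 = 0 and x_2 = 0 → (0, 0)
  4x_1 + x_2 = 17 and x_2 = 0 → (4.25, 0)
  4x_1 + x_2 = 17 and 2x_1 + 2x_2 = 11 → (3.833, 1.667)
  2x_1 + 2x_2 = 11 and x_1 = 0 → (0, 5.5)

Evaluating z = 4x_1 + 8x_2 at each vertex:
  (0, 0): z = 0
  (4.25, 0): z = 17
  (3.833, 1.667): z = 28.67
  (0, 5.5): z = 44

The maximum is at (0, 5.5) with z = 44.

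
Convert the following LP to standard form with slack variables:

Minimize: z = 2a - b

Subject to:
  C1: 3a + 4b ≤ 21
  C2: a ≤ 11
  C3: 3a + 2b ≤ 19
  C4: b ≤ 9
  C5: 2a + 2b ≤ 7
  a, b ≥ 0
min z = 2a - b

s.t.
  3a + 4b + s1 = 21
  a + s2 = 11
  3a + 2b + s3 = 19
  b + s4 = 9
  2a + 2b + s5 = 7
  a, b, s1, s2, s3, s4, s5 ≥ 0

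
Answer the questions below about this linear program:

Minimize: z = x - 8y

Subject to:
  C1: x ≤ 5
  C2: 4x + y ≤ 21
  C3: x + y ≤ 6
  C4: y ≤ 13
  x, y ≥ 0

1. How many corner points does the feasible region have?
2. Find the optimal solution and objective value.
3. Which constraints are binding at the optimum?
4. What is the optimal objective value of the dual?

1. 4
2. x = 0, y = 6, z = -48
3. C3, x ≥ 0
4. -48 (by strong duality, equal to the primal optimum)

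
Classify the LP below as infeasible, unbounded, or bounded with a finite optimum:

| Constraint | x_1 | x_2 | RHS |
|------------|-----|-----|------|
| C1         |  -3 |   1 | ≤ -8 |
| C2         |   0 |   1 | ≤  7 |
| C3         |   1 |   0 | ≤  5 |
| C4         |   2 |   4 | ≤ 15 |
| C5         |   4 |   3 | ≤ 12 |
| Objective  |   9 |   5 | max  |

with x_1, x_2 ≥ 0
The point (3, 0) satisfies every constraint, so the LP is feasible; the constraints give x_1 ≤ 5 and x_2 ≤ 7, which with x_1, x_2 ≥ 0 keep the feasible region inside a bounded box. A feasible, bounded LP attains a finite optimum at a vertex.

Feasible with finite optimum z* = 27 at (3, 0).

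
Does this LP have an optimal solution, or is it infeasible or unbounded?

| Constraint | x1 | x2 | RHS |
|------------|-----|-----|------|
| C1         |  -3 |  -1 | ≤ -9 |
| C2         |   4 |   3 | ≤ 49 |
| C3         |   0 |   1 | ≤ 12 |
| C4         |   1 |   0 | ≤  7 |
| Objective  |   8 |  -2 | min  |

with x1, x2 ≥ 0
The point (0, 12) satisfies every constraint, so the LP is feasible; the constraints give x1 ≤ 7 and x2 ≤ 12, which with x1, x2 ≥ 0 keep the feasible region inside a bounded box. A feasible, bounded LP attains a finite optimum at a vertex.

Bounded optimum: z* = -24 at (0, 12).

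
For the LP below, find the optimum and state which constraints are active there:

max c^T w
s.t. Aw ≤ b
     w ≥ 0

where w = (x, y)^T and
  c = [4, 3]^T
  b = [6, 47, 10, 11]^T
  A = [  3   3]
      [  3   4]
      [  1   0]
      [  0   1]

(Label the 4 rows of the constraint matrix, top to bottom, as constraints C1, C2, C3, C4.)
Optimal: x = 2, y = 0
Slack at optimum:
  C1: slack = 0 (binding)
  C2: slack = 41
  C3: slack = 8
  C4: slack = 11
  x ≥ 0: x = 2
  y ≥ 0: y = 0 (binding)
Binding constraints: C1, y ≥ 0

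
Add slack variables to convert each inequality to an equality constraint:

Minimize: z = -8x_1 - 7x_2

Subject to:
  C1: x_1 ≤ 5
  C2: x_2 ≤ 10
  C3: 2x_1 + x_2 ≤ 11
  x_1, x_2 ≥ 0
min z = -8x_1 - 7x_2

s.t.
  x_1 + s1 = 5
  x_2 + s2 = 10
  2x_1 + x_2 + s3 = 11
  x_1, x_2, s1, s2, s3 ≥ 0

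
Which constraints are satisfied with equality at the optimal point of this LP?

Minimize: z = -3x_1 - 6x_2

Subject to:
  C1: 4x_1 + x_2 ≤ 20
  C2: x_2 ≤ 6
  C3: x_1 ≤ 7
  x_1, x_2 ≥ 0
Optimal: x_1 = 3.5, x_2 = 6
Slack at optimum:
  C1: slack = 0 (binding)
  C2: slack = 0 (binding)
  C3: slack = 3.5
  x_1 ≥ 0: x_1 = 3.5
  x_2 ≥ 0: x_2 = 6
Binding constraints: C1, C2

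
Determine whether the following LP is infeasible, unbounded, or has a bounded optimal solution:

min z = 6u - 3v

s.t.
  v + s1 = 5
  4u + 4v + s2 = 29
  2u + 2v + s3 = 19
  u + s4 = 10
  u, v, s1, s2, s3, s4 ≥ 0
The point (0, 5) satisfies every constraint, so the LP is feasible; the constraints give u ≤ 10 and v ≤ 5, which with u, v ≥ 0 keep the feasible region inside a bounded box. A feasible, bounded LP attains a finite optimum at a vertex.

Bounded optimum: z* = -15 at (0, 5).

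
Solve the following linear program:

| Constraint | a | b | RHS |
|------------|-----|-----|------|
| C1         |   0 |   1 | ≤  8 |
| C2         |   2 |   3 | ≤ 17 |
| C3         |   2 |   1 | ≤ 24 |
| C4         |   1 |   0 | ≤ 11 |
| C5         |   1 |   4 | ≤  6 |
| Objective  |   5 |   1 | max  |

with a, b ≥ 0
Each vertex is the intersection of two constraint boundaries that also satisfies all remaining constraints:
  a = 0 and b = 0 → (0, 0)
  a + 4b = 6 and b = 0 → (6, 0)
  a + 4b = 6 and a = 0 → (0, 1.5)

Evaluating z = 5a + b at each vertex:
  (0, 0): z = 0
  (6, 0): z = 30
  (0, 1.5): z = 1.5

The maximum is at (6, 0) with z = 30.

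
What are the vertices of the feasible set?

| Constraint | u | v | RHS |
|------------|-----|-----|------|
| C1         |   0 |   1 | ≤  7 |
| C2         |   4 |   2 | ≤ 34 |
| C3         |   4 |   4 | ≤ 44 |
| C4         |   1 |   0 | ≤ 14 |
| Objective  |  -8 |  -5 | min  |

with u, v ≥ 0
Each vertex is the intersection of two constraint boundaries that also satisfies all remaining constraints:
  u = 0 and v = 0 → (0, 0)
  4u + 2v = 34 and v = 0 → (8.5, 0)
  4u + 2v = 34 and 4u + 4v = 44 → (6, 5)
  v = 7 and 4u + 4v = 44 → (4, 7)
  v = 7 and u = 0 → (0, 7)

Vertices: (0, 0), (8.5, 0), (6, 5), (4, 7), (0, 7)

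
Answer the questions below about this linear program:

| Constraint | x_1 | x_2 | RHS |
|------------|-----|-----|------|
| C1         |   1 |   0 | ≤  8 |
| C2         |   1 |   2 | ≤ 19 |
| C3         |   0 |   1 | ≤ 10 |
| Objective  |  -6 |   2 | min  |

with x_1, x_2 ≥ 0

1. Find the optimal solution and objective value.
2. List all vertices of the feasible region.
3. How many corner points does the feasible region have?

1. x_1 = 8, x_2 = 0, z = -48
2. (0, 0), (8, 0), (8, 5.5), (0, 9.5)
3. 4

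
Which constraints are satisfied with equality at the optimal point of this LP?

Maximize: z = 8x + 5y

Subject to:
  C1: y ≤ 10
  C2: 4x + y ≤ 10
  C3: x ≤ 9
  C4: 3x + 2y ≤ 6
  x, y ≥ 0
Optimal: x = 2, y = 0
Slack at optimum:
  C1: slack = 10
  C2: slack = 2
  C3: slack = 7
  C4: slack = 0 (binding)
  x ≥ 0: x = 2
  y ≥ 0: y = 0 (binding)
Binding constraints: C4, y ≥ 0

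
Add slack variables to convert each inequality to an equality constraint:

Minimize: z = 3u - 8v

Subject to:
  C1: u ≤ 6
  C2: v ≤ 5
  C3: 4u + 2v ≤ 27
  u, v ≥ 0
min z = 3u - 8v

s.t.
  u + s1 = 6
  v + s2 = 5
  4u + 2v + s3 = 27
  u, v, s1, s2, s3 ≥ 0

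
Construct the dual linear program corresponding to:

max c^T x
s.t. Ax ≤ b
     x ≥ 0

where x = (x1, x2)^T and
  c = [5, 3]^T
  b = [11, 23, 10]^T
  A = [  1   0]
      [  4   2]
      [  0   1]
Minimize: z = 11y1 + 23y2 + 10y3

Subject to:
  C1: -y1 - 4y2 ≤ -5
  C2: -2y2 - y3 ≤ -3
  y1, y2, y3 ≥ 0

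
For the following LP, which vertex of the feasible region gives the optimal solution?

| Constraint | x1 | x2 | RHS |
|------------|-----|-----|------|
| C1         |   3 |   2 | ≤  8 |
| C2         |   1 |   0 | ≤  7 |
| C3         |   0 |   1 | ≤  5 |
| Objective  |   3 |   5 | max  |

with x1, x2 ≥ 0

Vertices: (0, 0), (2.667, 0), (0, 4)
(0, 4) with z = 20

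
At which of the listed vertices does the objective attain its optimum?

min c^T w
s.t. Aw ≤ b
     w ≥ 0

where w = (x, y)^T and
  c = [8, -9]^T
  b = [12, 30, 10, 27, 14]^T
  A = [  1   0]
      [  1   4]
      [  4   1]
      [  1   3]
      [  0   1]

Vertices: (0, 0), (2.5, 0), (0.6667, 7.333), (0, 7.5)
Evaluating z = 8x - 9y at each vertex:
  (0, 0): z = 0
  (2.5, 0): z = 20
  (0.6667, 7.333): z = -60.67
  (0, 7.5): z = -67.5

The smallest value is z = -67.5, attained at (0, 7.5).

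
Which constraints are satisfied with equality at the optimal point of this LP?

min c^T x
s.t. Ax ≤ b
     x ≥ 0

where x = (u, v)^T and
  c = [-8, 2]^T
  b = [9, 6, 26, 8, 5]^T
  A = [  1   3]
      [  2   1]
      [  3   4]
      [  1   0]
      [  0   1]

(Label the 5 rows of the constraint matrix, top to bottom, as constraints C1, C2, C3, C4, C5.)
Optimal: u = 3, v = 0
Slack at optimum:
  C1: slack = 6
  C2: slack = 0 (binding)
  C3: slack = 17
  C4: slack = 5
  C5: slack = 5
  u ≥ 0: u = 3
  v ≥ 0: v = 0 (binding)
Binding constraints: C2, v ≥ 0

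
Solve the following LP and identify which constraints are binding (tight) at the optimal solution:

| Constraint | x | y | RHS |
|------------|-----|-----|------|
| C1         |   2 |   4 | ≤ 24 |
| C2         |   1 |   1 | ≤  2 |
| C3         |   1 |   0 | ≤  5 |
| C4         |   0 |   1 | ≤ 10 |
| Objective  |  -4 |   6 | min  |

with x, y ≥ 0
Optimal: x = 2, y = 0
Slack at optimum:
  C1: slack = 20
  C2: slack = 0 (binding)
  C3: slack = 3
  C4: slack = 10
  x ≥ 0: x = 2
  y ≥ 0: y = 0 (binding)
Binding constraints: C2, y ≥ 0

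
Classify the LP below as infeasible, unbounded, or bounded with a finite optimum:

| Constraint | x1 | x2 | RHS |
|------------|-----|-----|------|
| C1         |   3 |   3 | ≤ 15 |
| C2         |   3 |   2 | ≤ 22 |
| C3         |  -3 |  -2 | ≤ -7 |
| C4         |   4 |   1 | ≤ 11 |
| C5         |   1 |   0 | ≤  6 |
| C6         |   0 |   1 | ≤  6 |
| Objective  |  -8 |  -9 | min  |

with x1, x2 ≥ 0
The point (0, 5) satisfies every constraint, so the LP is feasible; the constraints give x1 ≤ 6 and x2 ≤ 6, which with x1, x2 ≥ 0 keep the feasible region inside a bounded box. A feasible, bounded LP attains a finite optimum at a vertex.

Feasible with finite optimum z* = -45 at (0, 5).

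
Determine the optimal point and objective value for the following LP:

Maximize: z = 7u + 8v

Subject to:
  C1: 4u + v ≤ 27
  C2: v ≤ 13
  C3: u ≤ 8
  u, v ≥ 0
u = 3.5, v = 13, z = 128.5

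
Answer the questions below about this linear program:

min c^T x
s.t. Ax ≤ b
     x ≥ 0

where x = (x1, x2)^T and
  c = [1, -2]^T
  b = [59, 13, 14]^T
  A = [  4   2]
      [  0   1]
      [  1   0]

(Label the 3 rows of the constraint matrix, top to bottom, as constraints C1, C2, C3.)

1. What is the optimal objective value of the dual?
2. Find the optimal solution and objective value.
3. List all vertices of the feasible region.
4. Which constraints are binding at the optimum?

1. -26 (by strong duality, equal to the primal optimum)
2. x1 = 0, x2 = 13, z = -26
3. (0, 0), (14, 0), (14, 1.5), (8.25, 13), (0, 13)
4. C2, x1 ≥ 0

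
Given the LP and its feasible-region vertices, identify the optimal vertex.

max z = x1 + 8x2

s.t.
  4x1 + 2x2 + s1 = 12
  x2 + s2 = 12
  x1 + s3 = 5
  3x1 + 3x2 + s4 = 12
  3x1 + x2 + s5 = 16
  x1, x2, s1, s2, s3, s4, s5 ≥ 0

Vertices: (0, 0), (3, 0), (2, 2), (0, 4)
Evaluating z = x1 + 8x2 at each vertex:
  (0, 0): z = 0
  (3, 0): z = 3
  (2, 2): z = 18
  (0, 4): z = 32

The largest value is z = 32, attained at (0, 4).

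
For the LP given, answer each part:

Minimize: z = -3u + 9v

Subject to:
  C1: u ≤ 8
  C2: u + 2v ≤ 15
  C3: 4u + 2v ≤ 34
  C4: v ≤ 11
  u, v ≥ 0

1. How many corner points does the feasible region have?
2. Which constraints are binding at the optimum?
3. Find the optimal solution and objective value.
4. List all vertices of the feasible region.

1. 5
2. C1, v ≥ 0
3. u = 8, v = 0, z = -24
4. (0, 0), (8, 0), (8, 1), (6.333, 4.333), (0, 7.5)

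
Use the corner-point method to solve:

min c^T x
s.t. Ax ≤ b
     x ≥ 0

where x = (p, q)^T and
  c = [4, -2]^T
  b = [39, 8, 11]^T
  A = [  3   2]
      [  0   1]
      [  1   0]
Each vertex is the intersection of two constraint boundaries that also satisfies all remaining constraints:
  p = 0 and q = 0 → (0, 0)
  p = 11 and q = 0 → (11, 0)
  3p + 2q = 39 and p = 11 → (11, 3)
  3p + 2q = 39 and q = 8 → (7.667, 8)
  q = 8 and p = 0 → (0, 8)

Evaluating z = 4p - 2q at each vertex:
  (0, 0): z = 0
  (11, 0): z = 44
  (11, 3): z = 38
  (7.667, 8): z = 14.67
  (0, 8): z = -16

The minimum is at (0, 8) with z = -16.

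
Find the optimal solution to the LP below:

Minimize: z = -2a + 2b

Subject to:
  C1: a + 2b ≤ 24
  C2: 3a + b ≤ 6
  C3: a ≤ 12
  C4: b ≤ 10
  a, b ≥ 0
Each vertex is the intersection of two constraint boundaries that also satisfies all remaining constraints:
  a = 0 and b = 0 → (0, 0)
  3a + b = 6 and b = 0 → (2, 0)
  3a + b = 6 and a = 0 → (0, 6)

Evaluating z = -2a + 2b at each vertex:
  (0, 0): z = 0
  (2, 0): z = -4
  (0, 6): z = 12

The minimum is at (2, 0) with z = -4.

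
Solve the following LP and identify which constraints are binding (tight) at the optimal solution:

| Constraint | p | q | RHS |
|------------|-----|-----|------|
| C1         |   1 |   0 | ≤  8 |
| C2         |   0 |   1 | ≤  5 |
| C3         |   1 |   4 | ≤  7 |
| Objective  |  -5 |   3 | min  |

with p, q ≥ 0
Optimal: p = 7, q = 0
Binding: C3, q ≥ 0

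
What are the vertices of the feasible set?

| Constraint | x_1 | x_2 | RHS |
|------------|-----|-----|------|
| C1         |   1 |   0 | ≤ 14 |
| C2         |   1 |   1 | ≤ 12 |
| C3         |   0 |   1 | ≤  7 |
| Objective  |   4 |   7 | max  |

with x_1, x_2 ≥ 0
Each vertex is the intersection of two constraint boundaries that also satisfies all remaining constraints:
  x_1 = 0 and x_2 = 0 → (0, 0)
  x_1 + x_2 = 12 and x_2 = 0 → (12, 0)
  x_1 + x_2 = 12 and x_2 = 7 → (5, 7)
  x_2 = 7 and x_1 = 0 → (0, 7)

Vertices: (0, 0), (12, 0), (5, 7), (0, 7)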